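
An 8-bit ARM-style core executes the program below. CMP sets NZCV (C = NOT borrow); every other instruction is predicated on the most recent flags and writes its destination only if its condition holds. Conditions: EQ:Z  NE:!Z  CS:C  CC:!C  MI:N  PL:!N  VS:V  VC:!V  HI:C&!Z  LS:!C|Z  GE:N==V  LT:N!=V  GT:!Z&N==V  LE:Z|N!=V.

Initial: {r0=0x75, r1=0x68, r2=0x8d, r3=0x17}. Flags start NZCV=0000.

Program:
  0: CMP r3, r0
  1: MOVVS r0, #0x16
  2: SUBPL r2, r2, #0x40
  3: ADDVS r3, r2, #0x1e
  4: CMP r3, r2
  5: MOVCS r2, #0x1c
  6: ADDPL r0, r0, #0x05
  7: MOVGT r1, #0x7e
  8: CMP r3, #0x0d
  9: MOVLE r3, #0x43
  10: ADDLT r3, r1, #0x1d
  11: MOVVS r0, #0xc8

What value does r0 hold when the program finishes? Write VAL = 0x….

[0] flags=1000 → (cmp)
[1] flags=1000 VS?F → skip
[2] flags=1000 PL?F → skip
[3] flags=1000 VS?F → skip
[4] flags=1001 → (cmp)
[5] flags=1001 CS?F → skip
[6] flags=1001 PL?F → skip
[7] flags=1001 GT?T → r1=0x7e
[8] flags=0010 → (cmp)
[9] flags=0010 LE?F → skip
[10] flags=0010 LT?F → skip
[11] flags=0010 VS?F → skip

VAL = 0x75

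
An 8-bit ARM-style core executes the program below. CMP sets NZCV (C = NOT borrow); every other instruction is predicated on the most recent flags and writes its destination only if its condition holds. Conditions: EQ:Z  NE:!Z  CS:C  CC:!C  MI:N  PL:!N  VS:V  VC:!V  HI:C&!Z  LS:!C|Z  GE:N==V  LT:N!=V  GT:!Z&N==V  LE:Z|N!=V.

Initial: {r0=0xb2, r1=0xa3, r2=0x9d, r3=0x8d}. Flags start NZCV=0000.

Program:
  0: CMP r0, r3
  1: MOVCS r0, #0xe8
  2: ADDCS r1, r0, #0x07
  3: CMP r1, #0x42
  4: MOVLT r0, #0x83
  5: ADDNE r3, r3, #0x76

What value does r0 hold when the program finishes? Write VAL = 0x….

VAL = 0x83

[0] flags=0010 → (cmp)
[1] flags=0010 CS?T → r0=0xe8
[2] flags=0010 CS?T → r1=0xef
[3] flags=1010 → (cmp)
[4] flags=1010 LT?T → r0=0x83
[5] flags=1010 NE?T → r3=0x03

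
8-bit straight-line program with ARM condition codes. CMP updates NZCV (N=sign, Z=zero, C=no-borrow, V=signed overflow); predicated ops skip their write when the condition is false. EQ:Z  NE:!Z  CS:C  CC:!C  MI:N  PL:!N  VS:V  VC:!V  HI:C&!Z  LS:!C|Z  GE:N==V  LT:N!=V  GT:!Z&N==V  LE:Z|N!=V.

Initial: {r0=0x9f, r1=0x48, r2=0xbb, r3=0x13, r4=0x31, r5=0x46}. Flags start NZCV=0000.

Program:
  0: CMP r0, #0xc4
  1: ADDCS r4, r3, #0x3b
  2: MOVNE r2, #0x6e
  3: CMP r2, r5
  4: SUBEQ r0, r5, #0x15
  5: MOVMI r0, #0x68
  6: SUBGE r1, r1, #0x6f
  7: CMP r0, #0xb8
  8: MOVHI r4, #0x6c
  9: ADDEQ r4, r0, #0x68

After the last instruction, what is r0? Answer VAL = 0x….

VAL = 0x9f

0: ✓ CMP  NZCV=1000
1: · ADDCS
2: ✓ MOVNE  r2←0x6e
3: ✓ CMP  NZCV=0010
4: · SUBEQ
5: · MOVMI
6: ✓ SUBGE  r1←0xd9
7: ✓ CMP  NZCV=1000
8: · MOVHI
9: · ADDEQ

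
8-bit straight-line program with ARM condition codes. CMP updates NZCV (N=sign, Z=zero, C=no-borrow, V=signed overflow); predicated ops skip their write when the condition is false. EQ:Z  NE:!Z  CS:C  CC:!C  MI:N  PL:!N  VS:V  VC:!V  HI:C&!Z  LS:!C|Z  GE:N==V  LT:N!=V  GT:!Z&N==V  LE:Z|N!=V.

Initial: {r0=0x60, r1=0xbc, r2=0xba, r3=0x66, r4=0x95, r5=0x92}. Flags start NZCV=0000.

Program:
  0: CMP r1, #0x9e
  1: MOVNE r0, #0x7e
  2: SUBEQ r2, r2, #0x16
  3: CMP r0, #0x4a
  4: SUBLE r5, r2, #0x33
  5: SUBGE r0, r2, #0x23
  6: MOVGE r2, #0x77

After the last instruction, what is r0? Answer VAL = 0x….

[0] flags=0010 → (cmp)
[1] flags=0010 NE?T → r0=0x7e
[2] flags=0010 EQ?F → skip
[3] flags=0010 → (cmp)
[4] flags=0010 LE?F → skip
[5] flags=0010 GE?T → r0=0x97
[6] flags=0010 GE?T → r2=0x77

VAL = 0x97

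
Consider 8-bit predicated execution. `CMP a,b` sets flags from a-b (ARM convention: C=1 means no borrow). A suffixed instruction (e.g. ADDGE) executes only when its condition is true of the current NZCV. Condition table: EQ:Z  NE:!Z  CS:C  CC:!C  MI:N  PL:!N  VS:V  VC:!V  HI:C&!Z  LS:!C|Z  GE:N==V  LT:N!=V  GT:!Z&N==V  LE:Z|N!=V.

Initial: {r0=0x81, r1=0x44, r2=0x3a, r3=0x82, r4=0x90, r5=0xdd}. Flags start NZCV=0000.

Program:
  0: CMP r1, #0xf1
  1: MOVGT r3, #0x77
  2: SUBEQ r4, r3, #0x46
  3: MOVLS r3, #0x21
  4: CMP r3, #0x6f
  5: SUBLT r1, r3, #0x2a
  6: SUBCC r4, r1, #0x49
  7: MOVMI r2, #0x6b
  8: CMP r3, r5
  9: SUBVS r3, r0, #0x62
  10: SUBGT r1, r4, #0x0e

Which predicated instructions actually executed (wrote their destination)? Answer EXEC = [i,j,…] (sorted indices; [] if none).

0: ✓ CMP  NZCV=0000
1: ✓ MOVGT  r3←0x77
2: · SUBEQ
3: ✓ MOVLS  r3←0x21
4: ✓ CMP  NZCV=1000
5: ✓ SUBLT  r1←0xf7
6: ✓ SUBCC  r4←0xae
7: ✓ MOVMI  r2←0x6b
8: ✓ CMP  NZCV=0000
9: · SUBVS
10: ✓ SUBGT  r1←0xa0

EXEC = [1,3,5,6,7,10]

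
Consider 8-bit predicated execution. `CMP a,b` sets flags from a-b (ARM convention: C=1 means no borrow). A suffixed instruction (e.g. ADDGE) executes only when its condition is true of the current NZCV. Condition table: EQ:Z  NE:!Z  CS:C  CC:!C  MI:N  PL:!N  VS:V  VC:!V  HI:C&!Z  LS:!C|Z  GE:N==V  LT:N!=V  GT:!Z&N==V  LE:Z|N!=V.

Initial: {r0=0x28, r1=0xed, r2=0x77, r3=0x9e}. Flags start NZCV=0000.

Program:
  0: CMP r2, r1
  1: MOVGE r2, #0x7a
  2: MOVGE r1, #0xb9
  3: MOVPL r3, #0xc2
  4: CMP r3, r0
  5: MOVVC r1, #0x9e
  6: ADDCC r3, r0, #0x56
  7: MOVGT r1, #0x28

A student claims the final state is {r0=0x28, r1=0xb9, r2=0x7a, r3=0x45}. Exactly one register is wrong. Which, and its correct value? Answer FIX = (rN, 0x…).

FIX = (r3, 0x9e)

[0] flags=1001 → (cmp)
[1] flags=1001 GE?T → r2=0x7a
[2] flags=1001 GE?T → r1=0xb9
[3] flags=1001 PL?F → skip
[4] flags=0011 → (cmp)
[5] flags=0011 VC?F → skip
[6] flags=0011 CC?F → skip
[7] flags=0011 GT?F → skip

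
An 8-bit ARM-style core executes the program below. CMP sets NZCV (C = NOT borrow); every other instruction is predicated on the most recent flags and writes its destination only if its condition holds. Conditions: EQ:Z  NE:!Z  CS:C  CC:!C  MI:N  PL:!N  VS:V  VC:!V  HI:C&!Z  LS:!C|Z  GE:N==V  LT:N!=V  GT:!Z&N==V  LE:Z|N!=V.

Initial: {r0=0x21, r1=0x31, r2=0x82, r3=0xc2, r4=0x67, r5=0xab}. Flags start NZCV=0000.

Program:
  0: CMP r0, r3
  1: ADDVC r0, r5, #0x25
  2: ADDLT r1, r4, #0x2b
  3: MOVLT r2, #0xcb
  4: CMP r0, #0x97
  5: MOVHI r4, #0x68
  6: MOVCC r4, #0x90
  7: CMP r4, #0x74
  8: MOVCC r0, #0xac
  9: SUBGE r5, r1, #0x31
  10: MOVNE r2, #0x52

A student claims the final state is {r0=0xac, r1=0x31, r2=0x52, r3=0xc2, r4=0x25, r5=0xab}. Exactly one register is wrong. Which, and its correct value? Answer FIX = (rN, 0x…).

[0] flags=0000 → (cmp)
[1] flags=0000 VC?T → r0=0xd0
[2] flags=0000 LT?F → skip
[3] flags=0000 LT?F → skip
[4] flags=0010 → (cmp)
[5] flags=0010 HI?T → r4=0x68
[6] flags=0010 CC?F → skip
[7] flags=1000 → (cmp)
[8] flags=1000 CC?T → r0=0xac
[9] flags=1000 GE?F → skip
[10] flags=1000 NE?T → r2=0x52

FIX = (r4, 0x68)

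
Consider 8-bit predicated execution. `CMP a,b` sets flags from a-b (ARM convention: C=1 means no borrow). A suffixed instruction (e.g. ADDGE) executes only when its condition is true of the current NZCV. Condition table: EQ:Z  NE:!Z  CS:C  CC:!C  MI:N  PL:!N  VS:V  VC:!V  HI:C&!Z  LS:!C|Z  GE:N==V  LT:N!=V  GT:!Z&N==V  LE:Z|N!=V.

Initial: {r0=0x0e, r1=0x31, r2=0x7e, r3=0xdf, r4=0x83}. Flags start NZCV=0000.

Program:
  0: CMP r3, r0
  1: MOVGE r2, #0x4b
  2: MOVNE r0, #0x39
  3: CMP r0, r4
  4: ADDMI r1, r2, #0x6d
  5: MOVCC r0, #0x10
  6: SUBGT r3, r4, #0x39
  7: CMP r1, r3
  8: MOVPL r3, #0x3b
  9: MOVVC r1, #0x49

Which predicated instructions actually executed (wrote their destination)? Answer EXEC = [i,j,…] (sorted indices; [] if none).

0: ✓ CMP  NZCV=1010
1: · MOVGE
2: ✓ MOVNE  r0←0x39
3: ✓ CMP  NZCV=1001
4: ✓ ADDMI  r1←0xeb
5: ✓ MOVCC  r0←0x10
6: ✓ SUBGT  r3←0x4a
7: ✓ CMP  NZCV=1010
8: · MOVPL
9: ✓ MOVVC  r1←0x49

EXEC = [2,4,5,6,9]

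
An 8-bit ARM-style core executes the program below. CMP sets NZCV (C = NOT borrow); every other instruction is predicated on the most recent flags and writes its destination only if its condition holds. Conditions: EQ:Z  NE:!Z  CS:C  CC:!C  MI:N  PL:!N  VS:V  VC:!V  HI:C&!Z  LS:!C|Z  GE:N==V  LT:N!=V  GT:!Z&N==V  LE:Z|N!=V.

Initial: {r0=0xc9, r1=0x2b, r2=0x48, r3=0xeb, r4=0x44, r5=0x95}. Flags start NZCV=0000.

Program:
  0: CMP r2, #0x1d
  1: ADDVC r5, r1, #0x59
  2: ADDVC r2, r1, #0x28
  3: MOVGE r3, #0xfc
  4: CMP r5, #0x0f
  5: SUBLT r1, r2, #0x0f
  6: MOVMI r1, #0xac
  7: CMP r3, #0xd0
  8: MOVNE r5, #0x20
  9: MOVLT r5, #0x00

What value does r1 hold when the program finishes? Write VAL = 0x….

0: ✓ CMP  NZCV=0010
1: ✓ ADDVC  r5←0x84
2: ✓ ADDVC  r2←0x53
3: ✓ MOVGE  r3←0xfc
4: ✓ CMP  NZCV=0011
5: ✓ SUBLT  r1←0x44
6: · MOVMI
7: ✓ CMP  NZCV=0010
8: ✓ MOVNE  r5←0x20
9: · MOVLT

VAL = 0x44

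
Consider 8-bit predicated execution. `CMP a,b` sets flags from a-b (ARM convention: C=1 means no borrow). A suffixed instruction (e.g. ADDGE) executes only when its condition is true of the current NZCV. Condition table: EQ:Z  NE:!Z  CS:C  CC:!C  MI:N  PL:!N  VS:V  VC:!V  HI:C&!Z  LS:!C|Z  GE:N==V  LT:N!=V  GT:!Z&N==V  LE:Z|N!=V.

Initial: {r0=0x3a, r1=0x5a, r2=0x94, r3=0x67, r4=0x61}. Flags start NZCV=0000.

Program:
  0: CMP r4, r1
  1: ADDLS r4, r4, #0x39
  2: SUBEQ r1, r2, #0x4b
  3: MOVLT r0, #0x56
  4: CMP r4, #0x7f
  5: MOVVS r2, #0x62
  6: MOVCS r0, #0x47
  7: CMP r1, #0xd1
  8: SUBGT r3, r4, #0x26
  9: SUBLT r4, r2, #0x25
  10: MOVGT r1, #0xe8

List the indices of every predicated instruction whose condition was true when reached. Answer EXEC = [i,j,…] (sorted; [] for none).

0: ✓ CMP  NZCV=0010
1: · ADDLS
2: · SUBEQ
3: · MOVLT
4: ✓ CMP  NZCV=1000
5: · MOVVS
6: · MOVCS
7: ✓ CMP  NZCV=1001
8: ✓ SUBGT  r3←0x3b
9: · SUBLT
10: ✓ MOVGT  r1←0xe8

EXEC = [8,10]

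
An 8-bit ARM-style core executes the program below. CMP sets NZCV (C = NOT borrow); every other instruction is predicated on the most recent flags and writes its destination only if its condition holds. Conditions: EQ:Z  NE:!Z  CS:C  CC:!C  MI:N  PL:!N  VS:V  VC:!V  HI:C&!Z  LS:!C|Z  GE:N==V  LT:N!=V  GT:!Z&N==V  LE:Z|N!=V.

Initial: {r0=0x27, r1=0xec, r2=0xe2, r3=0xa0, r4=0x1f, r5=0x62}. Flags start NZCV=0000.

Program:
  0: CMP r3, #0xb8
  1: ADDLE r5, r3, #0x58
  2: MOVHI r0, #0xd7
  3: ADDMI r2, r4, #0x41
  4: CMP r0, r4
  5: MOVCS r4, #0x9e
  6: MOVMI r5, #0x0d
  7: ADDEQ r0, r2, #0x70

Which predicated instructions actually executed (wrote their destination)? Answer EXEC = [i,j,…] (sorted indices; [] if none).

0: ✓ CMP  NZCV=1000
1: ✓ ADDLE  r5←0xf8
2: · MOVHI
3: ✓ ADDMI  r2←0x60
4: ✓ CMP  NZCV=0010
5: ✓ MOVCS  r4←0x9e
6: · MOVMI
7: · ADDEQ

EXEC = [1,3,5]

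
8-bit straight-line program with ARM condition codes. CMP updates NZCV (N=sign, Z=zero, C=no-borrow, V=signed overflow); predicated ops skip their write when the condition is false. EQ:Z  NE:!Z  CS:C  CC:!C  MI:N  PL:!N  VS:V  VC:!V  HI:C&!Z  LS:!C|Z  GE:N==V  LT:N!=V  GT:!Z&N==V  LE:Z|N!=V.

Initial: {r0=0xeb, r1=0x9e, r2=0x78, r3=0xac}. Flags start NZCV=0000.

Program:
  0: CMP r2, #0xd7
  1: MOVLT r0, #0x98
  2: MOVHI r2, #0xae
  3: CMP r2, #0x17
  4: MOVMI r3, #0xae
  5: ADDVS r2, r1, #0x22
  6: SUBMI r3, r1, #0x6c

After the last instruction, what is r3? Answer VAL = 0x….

0: ✓ CMP  NZCV=1001
1: · MOVLT
2: · MOVHI
3: ✓ CMP  NZCV=0010
4: · MOVMI
5: · ADDVS
6: · SUBMI

VAL = 0xac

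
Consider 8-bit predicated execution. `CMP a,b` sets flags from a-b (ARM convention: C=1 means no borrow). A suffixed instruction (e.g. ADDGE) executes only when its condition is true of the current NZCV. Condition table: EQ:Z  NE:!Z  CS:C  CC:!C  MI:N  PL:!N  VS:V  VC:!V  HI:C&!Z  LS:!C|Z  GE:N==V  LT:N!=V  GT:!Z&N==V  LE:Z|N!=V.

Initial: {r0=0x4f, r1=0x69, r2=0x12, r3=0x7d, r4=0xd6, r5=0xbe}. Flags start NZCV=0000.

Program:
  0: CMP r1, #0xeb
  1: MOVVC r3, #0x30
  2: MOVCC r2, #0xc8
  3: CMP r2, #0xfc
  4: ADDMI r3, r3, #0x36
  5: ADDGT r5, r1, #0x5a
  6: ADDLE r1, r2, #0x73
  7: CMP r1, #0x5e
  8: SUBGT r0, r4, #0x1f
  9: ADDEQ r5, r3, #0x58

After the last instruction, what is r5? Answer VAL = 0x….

VAL = 0xbe

0: ✓ CMP  NZCV=0000
1: ✓ MOVVC  r3←0x30
2: ✓ MOVCC  r2←0xc8
3: ✓ CMP  NZCV=1000
4: ✓ ADDMI  r3←0x66
5: · ADDGT
6: ✓ ADDLE  r1←0x3b
7: ✓ CMP  NZCV=1000
8: · SUBGT
9: · ADDEQ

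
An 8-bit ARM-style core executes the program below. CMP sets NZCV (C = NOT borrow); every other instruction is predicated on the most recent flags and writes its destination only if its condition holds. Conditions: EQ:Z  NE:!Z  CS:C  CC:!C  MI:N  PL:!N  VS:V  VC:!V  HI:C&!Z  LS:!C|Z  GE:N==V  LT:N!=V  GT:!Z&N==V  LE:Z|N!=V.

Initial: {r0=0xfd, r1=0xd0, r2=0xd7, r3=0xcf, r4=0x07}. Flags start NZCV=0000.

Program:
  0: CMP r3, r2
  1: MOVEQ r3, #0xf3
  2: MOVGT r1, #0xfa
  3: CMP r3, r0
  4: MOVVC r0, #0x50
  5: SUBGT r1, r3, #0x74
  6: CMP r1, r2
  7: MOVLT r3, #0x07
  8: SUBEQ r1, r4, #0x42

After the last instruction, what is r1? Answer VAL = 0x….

VAL = 0xd0

[0] flags=1000 → (cmp)
[1] flags=1000 EQ?F → skip
[2] flags=1000 GT?F → skip
[3] flags=1000 → (cmp)
[4] flags=1000 VC?T → r0=0x50
[5] flags=1000 GT?F → skip
[6] flags=1000 → (cmp)
[7] flags=1000 LT?T → r3=0x07
[8] flags=1000 EQ?F → skip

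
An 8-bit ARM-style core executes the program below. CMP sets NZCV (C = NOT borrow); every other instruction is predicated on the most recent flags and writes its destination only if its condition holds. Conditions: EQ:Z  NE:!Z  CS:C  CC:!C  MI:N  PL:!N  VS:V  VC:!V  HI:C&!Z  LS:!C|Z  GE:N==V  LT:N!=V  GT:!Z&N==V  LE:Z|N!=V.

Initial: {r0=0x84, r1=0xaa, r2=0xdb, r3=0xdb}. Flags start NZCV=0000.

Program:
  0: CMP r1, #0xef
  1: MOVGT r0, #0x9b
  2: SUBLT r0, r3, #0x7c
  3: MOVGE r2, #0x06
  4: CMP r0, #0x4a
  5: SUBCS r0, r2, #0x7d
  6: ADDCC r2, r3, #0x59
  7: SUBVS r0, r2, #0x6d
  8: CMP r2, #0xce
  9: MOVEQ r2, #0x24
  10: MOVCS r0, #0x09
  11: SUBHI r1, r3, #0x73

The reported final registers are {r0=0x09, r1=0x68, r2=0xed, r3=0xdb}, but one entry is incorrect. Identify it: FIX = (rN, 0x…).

FIX = (r2, 0xdb)

[0] flags=1000 → (cmp)
[1] flags=1000 GT?F → skip
[2] flags=1000 LT?T → r0=0x5f
[3] flags=1000 GE?F → skip
[4] flags=0010 → (cmp)
[5] flags=0010 CS?T → r0=0x5e
[6] flags=0010 CC?F → skip
[7] flags=0010 VS?F → skip
[8] flags=0010 → (cmp)
[9] flags=0010 EQ?F → skip
[10] flags=0010 CS?T → r0=0x09
[11] flags=0010 HI?T → r1=0x68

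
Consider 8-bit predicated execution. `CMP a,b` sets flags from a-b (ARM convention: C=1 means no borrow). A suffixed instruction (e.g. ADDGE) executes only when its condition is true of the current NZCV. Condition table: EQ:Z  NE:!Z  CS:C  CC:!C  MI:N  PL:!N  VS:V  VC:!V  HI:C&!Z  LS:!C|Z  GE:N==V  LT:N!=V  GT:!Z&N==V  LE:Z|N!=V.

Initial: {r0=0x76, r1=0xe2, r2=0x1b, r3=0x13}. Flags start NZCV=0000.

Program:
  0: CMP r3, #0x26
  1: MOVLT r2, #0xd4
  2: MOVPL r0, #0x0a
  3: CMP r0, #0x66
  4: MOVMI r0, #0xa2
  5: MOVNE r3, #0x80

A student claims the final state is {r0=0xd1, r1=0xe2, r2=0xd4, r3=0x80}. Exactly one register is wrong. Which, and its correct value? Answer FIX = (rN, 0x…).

[0] flags=1000 → (cmp)
[1] flags=1000 LT?T → r2=0xd4
[2] flags=1000 PL?F → skip
[3] flags=0010 → (cmp)
[4] flags=0010 MI?F → skip
[5] flags=0010 NE?T → r3=0x80

FIX = (r0, 0x76)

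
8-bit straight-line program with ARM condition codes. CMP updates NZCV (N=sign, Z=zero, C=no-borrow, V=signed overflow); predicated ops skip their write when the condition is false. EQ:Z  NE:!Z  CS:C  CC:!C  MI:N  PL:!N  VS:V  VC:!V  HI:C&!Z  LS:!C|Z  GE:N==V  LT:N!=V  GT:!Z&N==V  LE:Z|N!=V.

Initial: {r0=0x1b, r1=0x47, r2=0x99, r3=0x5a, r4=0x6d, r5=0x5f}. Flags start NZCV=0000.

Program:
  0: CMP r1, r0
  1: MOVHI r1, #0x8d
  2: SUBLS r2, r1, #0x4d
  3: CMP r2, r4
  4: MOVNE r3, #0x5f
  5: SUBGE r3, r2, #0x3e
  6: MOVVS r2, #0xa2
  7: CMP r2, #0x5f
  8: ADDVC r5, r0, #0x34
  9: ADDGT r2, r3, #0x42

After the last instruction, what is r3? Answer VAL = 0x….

[0] flags=0010 → (cmp)
[1] flags=0010 HI?T → r1=0x8d
[2] flags=0010 LS?F → skip
[3] flags=0011 → (cmp)
[4] flags=0011 NE?T → r3=0x5f
[5] flags=0011 GE?F → skip
[6] flags=0011 VS?T → r2=0xa2
[7] flags=0011 → (cmp)
[8] flags=0011 VC?F → skip
[9] flags=0011 GT?F → skip

VAL = 0x5f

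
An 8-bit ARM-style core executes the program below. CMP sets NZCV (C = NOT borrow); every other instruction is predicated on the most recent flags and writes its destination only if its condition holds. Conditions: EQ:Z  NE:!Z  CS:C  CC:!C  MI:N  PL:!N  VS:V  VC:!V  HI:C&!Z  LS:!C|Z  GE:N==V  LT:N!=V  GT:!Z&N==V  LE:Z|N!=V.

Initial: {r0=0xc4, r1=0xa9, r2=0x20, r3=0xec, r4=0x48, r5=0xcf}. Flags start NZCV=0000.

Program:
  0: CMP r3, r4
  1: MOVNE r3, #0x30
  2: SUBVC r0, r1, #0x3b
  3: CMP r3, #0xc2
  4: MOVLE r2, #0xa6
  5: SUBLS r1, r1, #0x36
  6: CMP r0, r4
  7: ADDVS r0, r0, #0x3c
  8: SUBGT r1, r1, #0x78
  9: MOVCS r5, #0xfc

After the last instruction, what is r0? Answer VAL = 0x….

[0] flags=1010 → (cmp)
[1] flags=1010 NE?T → r3=0x30
[2] flags=1010 VC?T → r0=0x6e
[3] flags=0000 → (cmp)
[4] flags=0000 LE?F → skip
[5] flags=0000 LS?T → r1=0x73
[6] flags=0010 → (cmp)
[7] flags=0010 VS?F → skip
[8] flags=0010 GT?T → r1=0xfb
[9] flags=0010 CS?T → r5=0xfc

VAL = 0x6e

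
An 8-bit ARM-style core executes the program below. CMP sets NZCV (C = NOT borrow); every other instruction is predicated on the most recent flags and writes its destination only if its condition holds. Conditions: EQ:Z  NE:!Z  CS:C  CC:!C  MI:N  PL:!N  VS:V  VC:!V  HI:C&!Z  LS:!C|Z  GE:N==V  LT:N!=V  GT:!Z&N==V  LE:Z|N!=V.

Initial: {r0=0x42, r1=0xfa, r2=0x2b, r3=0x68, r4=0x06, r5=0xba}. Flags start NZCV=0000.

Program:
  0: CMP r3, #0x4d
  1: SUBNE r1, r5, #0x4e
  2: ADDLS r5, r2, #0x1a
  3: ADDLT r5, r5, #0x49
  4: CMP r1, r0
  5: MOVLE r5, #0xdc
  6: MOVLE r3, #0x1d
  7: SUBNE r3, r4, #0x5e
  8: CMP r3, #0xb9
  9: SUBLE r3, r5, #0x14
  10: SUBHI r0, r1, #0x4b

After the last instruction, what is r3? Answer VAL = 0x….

[0] flags=0010 → (cmp)
[1] flags=0010 NE?T → r1=0x6c
[2] flags=0010 LS?F → skip
[3] flags=0010 LT?F → skip
[4] flags=0010 → (cmp)
[5] flags=0010 LE?F → skip
[6] flags=0010 LE?F → skip
[7] flags=0010 NE?T → r3=0xa8
[8] flags=1000 → (cmp)
[9] flags=1000 LE?T → r3=0xa6
[10] flags=1000 HI?F → skip

VAL = 0xa6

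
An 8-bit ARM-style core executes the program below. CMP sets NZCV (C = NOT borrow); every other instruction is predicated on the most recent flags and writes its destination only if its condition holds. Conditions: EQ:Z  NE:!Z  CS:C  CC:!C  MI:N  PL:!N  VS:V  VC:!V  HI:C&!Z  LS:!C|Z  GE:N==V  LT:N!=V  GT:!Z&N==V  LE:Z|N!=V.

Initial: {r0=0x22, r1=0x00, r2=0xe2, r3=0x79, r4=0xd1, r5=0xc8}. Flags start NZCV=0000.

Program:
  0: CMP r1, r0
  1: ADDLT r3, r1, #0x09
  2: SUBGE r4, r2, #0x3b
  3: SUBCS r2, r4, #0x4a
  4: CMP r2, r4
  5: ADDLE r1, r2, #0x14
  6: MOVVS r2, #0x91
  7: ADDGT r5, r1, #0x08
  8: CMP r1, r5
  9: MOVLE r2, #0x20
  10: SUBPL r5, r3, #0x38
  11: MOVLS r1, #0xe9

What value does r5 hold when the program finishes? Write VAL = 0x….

[0] flags=1000 → (cmp)
[1] flags=1000 LT?T → r3=0x09
[2] flags=1000 GE?F → skip
[3] flags=1000 CS?F → skip
[4] flags=0010 → (cmp)
[5] flags=0010 LE?F → skip
[6] flags=0010 VS?F → skip
[7] flags=0010 GT?T → r5=0x08
[8] flags=1000 → (cmp)
[9] flags=1000 LE?T → r2=0x20
[10] flags=1000 PL?F → skip
[11] flags=1000 LS?T → r1=0xe9

VAL = 0x08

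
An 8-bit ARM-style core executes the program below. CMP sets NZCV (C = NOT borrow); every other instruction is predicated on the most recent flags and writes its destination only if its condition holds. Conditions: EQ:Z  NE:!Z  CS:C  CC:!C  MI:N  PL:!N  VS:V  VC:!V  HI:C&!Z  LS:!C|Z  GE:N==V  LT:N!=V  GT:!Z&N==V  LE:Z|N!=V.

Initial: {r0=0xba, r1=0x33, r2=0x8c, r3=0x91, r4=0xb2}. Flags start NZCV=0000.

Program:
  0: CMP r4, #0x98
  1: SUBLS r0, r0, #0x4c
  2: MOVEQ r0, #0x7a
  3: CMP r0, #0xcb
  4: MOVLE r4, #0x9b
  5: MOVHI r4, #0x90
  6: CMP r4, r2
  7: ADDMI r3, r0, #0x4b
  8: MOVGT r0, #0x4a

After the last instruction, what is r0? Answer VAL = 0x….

VAL = 0x4a

0: ✓ CMP  NZCV=0010
1: · SUBLS
2: · MOVEQ
3: ✓ CMP  NZCV=1000
4: ✓ MOVLE  r4←0x9b
5: · MOVHI
6: ✓ CMP  NZCV=0010
7: · ADDMI
8: ✓ MOVGT  r0←0x4a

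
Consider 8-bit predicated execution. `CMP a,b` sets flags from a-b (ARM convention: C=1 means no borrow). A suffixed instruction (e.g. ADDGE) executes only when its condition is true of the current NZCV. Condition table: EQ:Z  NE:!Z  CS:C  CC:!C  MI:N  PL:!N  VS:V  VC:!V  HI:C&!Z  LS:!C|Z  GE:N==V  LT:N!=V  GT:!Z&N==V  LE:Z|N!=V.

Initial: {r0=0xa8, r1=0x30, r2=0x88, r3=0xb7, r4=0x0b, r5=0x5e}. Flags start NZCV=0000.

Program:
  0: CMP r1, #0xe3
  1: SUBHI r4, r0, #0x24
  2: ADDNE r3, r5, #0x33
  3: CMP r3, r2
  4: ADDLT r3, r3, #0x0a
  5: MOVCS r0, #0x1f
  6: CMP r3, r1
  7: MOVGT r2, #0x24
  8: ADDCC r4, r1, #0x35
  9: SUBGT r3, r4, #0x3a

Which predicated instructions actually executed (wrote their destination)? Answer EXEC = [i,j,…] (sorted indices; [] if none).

[0] flags=0000 → (cmp)
[1] flags=0000 HI?F → skip
[2] flags=0000 NE?T → r3=0x91
[3] flags=0010 → (cmp)
[4] flags=0010 LT?F → skip
[5] flags=0010 CS?T → r0=0x1f
[6] flags=0011 → (cmp)
[7] flags=0011 GT?F → skip
[8] flags=0011 CC?F → skip
[9] flags=0011 GT?F → skip

EXEC = [2,5]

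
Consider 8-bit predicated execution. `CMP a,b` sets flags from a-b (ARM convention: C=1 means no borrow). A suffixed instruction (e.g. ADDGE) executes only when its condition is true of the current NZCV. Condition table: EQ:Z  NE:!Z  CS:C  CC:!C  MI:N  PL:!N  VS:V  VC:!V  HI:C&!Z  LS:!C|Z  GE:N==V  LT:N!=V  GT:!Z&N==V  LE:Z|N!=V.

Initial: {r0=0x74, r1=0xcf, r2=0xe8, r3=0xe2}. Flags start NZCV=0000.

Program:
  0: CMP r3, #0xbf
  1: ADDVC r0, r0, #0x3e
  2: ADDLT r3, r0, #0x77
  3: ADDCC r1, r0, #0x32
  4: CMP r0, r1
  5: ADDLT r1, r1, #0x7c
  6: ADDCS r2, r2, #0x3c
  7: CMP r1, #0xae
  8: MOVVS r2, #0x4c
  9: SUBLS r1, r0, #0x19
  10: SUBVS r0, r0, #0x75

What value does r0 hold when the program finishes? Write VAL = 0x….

[0] flags=0010 → (cmp)
[1] flags=0010 VC?T → r0=0xb2
[2] flags=0010 LT?F → skip
[3] flags=0010 CC?F → skip
[4] flags=1000 → (cmp)
[5] flags=1000 LT?T → r1=0x4b
[6] flags=1000 CS?F → skip
[7] flags=1001 → (cmp)
[8] flags=1001 VS?T → r2=0x4c
[9] flags=1001 LS?T → r1=0x99
[10] flags=1001 VS?T → r0=0x3d

VAL = 0x3d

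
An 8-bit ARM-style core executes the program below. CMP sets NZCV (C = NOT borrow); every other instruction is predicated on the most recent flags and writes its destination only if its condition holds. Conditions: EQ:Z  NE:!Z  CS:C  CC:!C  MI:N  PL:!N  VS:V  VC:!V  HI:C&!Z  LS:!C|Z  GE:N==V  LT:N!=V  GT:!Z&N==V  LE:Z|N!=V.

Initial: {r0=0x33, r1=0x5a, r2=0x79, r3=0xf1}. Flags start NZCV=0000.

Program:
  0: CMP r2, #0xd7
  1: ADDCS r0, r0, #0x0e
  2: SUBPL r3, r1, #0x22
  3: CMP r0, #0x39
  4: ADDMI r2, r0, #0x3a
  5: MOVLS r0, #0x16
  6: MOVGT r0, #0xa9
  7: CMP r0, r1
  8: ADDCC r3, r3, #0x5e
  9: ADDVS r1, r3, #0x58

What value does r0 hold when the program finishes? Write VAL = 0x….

VAL = 0x16

[0] flags=1001 → (cmp)
[1] flags=1001 CS?F → skip
[2] flags=1001 PL?F → skip
[3] flags=1000 → (cmp)
[4] flags=1000 MI?T → r2=0x6d
[5] flags=1000 LS?T → r0=0x16
[6] flags=1000 GT?F → skip
[7] flags=1000 → (cmp)
[8] flags=1000 CC?T → r3=0x4f
[9] flags=1000 VS?F → skip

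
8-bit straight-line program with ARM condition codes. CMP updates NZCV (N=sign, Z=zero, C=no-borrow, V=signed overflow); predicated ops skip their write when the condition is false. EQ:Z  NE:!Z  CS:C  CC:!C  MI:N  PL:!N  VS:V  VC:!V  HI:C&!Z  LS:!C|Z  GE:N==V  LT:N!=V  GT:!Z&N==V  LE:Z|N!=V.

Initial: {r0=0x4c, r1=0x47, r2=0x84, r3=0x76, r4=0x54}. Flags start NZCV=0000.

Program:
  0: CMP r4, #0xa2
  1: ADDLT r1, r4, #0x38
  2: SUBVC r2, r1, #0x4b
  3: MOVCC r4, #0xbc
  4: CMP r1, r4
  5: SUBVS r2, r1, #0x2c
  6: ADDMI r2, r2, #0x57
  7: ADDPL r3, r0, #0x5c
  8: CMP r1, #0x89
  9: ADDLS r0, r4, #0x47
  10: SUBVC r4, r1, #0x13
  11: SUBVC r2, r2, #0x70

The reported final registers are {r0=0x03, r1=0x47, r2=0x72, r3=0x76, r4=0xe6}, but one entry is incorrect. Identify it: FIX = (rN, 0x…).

FIX = (r4, 0xbc)

0: ✓ CMP  NZCV=1001
1: · ADDLT
2: · SUBVC
3: ✓ MOVCC  r4←0xbc
4: ✓ CMP  NZCV=1001
5: ✓ SUBVS  r2←0x1b
6: ✓ ADDMI  r2←0x72
7: · ADDPL
8: ✓ CMP  NZCV=1001
9: ✓ ADDLS  r0←0x03
10: · SUBVC
11: · SUBVC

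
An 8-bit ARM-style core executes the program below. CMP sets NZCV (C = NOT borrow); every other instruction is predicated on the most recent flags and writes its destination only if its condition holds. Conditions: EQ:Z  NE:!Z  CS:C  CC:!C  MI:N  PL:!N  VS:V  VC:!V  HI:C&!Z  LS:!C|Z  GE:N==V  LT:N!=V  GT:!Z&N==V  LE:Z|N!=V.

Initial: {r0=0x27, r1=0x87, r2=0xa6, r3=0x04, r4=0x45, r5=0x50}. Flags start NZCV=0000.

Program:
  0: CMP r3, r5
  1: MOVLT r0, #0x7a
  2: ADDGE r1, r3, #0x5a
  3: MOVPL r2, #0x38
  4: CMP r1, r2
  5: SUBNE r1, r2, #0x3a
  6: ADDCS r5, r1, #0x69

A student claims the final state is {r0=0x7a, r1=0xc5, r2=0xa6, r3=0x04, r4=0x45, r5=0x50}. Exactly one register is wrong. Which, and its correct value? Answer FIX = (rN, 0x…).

[0] flags=1000 → (cmp)
[1] flags=1000 LT?T → r0=0x7a
[2] flags=1000 GE?F → skip
[3] flags=1000 PL?F → skip
[4] flags=1000 → (cmp)
[5] flags=1000 NE?T → r1=0x6c
[6] flags=1000 CS?F → skip

FIX = (r1, 0x6c)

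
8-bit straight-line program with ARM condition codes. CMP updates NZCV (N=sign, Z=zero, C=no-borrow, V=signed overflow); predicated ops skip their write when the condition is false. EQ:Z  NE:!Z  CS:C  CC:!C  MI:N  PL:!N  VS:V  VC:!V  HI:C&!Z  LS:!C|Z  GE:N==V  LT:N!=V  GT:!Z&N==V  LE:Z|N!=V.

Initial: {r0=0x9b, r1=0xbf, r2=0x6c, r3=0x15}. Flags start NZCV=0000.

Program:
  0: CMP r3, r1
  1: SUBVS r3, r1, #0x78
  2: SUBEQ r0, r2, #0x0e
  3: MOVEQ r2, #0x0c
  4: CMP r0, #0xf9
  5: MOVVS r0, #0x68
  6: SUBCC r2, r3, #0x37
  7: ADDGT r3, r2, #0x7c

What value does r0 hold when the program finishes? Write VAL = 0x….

[0] flags=0000 → (cmp)
[1] flags=0000 VS?F → skip
[2] flags=0000 EQ?F → skip
[3] flags=0000 EQ?F → skip
[4] flags=1000 → (cmp)
[5] flags=1000 VS?F → skip
[6] flags=1000 CC?T → r2=0xde
[7] flags=1000 GT?F → skip

VAL = 0x9b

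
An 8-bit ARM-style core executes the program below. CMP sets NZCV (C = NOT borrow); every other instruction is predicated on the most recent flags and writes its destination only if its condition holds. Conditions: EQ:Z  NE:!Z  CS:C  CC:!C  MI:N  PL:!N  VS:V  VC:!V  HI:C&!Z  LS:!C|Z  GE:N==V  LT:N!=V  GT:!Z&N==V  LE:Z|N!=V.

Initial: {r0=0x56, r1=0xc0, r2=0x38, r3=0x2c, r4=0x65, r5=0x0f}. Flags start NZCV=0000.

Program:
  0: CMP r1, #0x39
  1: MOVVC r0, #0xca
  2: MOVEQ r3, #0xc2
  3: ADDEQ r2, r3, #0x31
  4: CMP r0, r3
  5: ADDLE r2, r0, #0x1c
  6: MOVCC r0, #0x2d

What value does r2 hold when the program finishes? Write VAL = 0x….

[0] flags=1010 → (cmp)
[1] flags=1010 VC?T → r0=0xca
[2] flags=1010 EQ?F → skip
[3] flags=1010 EQ?F → skip
[4] flags=1010 → (cmp)
[5] flags=1010 LE?T → r2=0xe6
[6] flags=1010 CC?F → skip

VAL = 0xe6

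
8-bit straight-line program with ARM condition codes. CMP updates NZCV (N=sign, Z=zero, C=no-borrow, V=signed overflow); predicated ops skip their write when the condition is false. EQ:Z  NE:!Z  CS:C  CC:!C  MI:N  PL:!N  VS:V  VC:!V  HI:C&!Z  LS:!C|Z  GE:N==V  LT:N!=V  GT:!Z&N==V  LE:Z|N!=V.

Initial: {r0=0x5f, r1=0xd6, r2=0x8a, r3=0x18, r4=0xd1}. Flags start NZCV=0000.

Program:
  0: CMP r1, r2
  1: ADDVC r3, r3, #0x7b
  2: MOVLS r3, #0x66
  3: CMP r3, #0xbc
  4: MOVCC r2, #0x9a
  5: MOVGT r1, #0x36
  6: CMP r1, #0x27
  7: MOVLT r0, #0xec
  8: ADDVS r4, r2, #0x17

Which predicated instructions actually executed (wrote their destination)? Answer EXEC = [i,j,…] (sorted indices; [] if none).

0: ✓ CMP  NZCV=0010
1: ✓ ADDVC  r3←0x93
2: · MOVLS
3: ✓ CMP  NZCV=1000
4: ✓ MOVCC  r2←0x9a
5: · MOVGT
6: ✓ CMP  NZCV=1010
7: ✓ MOVLT  r0←0xec
8: · ADDVS

EXEC = [1,4,7]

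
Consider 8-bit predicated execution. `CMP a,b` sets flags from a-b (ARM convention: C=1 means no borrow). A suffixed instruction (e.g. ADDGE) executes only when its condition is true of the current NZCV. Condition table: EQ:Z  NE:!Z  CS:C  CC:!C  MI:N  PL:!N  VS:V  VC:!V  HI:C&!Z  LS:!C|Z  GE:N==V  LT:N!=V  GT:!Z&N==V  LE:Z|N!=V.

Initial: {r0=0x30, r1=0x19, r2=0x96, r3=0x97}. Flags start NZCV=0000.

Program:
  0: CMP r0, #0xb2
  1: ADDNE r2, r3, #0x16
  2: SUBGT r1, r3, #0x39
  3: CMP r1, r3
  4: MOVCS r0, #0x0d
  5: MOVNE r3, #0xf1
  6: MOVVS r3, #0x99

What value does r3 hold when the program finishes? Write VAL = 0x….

VAL = 0x99

0: ✓ CMP  NZCV=0000
1: ✓ ADDNE  r2←0xad
2: ✓ SUBGT  r1←0x5e
3: ✓ CMP  NZCV=1001
4: · MOVCS
5: ✓ MOVNE  r3←0xf1
6: ✓ MOVVS  r3←0x99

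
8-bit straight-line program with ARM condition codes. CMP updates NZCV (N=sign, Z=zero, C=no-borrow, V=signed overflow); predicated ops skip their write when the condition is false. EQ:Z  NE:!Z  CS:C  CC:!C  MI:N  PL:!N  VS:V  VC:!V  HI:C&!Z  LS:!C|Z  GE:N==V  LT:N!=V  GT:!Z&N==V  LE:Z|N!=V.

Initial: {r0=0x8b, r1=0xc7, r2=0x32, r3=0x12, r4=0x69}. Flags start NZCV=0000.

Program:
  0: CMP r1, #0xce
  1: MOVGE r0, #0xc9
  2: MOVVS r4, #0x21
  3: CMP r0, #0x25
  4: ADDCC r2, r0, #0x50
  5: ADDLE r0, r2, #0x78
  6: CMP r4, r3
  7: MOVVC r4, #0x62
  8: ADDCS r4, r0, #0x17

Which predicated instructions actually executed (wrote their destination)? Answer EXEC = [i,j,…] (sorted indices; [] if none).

0: ✓ CMP  NZCV=1000
1: · MOVGE
2: · MOVVS
3: ✓ CMP  NZCV=0011
4: · ADDCC
5: ✓ ADDLE  r0←0xaa
6: ✓ CMP  NZCV=0010
7: ✓ MOVVC  r4←0x62
8: ✓ ADDCS  r4←0xc1

EXEC = [5,7,8]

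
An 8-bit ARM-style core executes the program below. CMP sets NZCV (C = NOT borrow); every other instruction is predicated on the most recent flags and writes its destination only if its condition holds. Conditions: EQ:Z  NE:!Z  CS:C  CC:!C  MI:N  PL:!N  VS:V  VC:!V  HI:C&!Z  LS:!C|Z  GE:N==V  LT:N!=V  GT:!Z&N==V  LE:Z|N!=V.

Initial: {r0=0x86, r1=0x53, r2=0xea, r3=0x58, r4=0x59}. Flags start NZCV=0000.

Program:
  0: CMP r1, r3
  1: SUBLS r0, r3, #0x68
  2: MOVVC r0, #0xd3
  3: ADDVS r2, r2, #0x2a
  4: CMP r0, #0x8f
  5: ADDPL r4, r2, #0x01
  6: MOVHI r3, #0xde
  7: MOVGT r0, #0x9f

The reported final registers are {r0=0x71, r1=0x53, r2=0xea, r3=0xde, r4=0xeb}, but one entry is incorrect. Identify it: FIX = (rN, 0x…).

FIX = (r0, 0x9f)

0: ✓ CMP  NZCV=1000
1: ✓ SUBLS  r0←0xf0
2: ✓ MOVVC  r0←0xd3
3: · ADDVS
4: ✓ CMP  NZCV=0010
5: ✓ ADDPL  r4←0xeb
6: ✓ MOVHI  r3←0xde
7: ✓ MOVGT  r0←0x9f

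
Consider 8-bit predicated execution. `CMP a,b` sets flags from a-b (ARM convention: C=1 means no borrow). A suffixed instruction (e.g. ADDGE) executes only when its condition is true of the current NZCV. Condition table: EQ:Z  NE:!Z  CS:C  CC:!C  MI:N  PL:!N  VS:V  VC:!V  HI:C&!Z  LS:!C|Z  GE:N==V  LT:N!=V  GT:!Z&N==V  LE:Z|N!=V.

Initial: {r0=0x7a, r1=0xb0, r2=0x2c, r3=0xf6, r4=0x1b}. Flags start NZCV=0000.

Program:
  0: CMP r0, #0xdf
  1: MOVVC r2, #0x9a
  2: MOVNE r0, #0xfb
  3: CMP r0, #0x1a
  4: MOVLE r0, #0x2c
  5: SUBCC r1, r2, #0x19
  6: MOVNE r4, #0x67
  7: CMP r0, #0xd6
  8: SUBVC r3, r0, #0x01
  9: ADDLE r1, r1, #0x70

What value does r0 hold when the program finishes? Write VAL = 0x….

VAL = 0x2c

0: ✓ CMP  NZCV=1001
1: · MOVVC
2: ✓ MOVNE  r0←0xfb
3: ✓ CMP  NZCV=1010
4: ✓ MOVLE  r0←0x2c
5: · SUBCC
6: ✓ MOVNE  r4←0x67
7: ✓ CMP  NZCV=0000
8: ✓ SUBVC  r3←0x2b
9: · ADDLE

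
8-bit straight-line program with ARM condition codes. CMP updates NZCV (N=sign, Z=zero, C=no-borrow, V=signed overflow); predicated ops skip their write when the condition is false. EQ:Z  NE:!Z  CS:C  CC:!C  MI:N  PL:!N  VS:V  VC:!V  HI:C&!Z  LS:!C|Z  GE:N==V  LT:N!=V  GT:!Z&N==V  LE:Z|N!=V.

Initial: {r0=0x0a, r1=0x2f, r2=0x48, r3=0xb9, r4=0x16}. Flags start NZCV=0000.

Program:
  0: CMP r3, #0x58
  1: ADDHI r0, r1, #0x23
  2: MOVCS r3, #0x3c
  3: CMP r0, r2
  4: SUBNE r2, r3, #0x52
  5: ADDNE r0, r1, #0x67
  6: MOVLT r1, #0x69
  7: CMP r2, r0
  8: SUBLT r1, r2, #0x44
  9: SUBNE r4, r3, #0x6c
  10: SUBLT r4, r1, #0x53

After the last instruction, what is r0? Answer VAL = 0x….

VAL = 0x96

[0] flags=0011 → (cmp)
[1] flags=0011 HI?T → r0=0x52
[2] flags=0011 CS?T → r3=0x3c
[3] flags=0010 → (cmp)
[4] flags=0010 NE?T → r2=0xea
[5] flags=0010 NE?T → r0=0x96
[6] flags=0010 LT?F → skip
[7] flags=0010 → (cmp)
[8] flags=0010 LT?F → skip
[9] flags=0010 NE?T → r4=0xd0
[10] flags=0010 LT?F → skip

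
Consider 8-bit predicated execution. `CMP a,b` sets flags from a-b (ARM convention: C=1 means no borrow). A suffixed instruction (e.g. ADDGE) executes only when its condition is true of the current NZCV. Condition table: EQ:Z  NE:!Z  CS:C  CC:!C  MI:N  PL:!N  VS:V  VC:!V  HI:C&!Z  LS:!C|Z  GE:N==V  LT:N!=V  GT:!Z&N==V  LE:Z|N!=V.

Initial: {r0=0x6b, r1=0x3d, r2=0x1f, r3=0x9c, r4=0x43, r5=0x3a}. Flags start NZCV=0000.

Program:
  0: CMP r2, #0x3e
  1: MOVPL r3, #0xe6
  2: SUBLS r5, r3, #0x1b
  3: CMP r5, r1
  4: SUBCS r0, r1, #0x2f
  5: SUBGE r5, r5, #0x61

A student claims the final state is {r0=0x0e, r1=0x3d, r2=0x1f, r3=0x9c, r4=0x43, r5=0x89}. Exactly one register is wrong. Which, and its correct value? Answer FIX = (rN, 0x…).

FIX = (r5, 0x81)

0: ✓ CMP  NZCV=1000
1: · MOVPL
2: ✓ SUBLS  r5←0x81
3: ✓ CMP  NZCV=0011
4: ✓ SUBCS  r0←0x0e
5: · SUBGE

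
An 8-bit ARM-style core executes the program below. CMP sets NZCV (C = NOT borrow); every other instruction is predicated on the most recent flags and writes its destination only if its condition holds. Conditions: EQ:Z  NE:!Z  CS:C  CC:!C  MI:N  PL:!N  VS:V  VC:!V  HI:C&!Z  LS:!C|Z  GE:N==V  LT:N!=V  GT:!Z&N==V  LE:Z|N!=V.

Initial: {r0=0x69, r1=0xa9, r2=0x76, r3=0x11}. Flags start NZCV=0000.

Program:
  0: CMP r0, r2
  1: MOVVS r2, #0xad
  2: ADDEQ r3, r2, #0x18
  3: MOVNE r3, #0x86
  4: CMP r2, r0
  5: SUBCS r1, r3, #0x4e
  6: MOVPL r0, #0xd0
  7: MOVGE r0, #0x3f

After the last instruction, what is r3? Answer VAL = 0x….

VAL = 0x86

[0] flags=1000 → (cmp)
[1] flags=1000 VS?F → skip
[2] flags=1000 EQ?F → skip
[3] flags=1000 NE?T → r3=0x86
[4] flags=0010 → (cmp)
[5] flags=0010 CS?T → r1=0x38
[6] flags=0010 PL?T → r0=0xd0
[7] flags=0010 GE?T → r0=0x3f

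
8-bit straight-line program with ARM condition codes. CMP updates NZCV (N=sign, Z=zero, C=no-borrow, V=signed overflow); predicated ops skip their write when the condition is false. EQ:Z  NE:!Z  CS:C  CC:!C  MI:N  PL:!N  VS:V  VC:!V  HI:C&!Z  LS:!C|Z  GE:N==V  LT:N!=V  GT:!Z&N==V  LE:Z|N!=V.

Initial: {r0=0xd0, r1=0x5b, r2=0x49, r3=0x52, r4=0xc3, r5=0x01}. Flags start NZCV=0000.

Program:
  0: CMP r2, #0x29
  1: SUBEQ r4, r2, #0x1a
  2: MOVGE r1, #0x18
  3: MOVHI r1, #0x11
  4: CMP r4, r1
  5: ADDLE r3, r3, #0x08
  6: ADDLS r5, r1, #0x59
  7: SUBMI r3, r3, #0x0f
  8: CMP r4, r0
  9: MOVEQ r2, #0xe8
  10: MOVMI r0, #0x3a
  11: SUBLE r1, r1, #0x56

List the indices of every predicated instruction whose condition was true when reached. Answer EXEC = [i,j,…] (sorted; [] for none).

0: ✓ CMP  NZCV=0010
1: · SUBEQ
2: ✓ MOVGE  r1←0x18
3: ✓ MOVHI  r1←0x11
4: ✓ CMP  NZCV=1010
5: ✓ ADDLE  r3←0x5a
6: · ADDLS
7: ✓ SUBMI  r3←0x4b
8: ✓ CMP  NZCV=1000
9: · MOVEQ
10: ✓ MOVMI  r0←0x3a
11: ✓ SUBLE  r1←0xbb

EXEC = [2,3,5,7,10,11]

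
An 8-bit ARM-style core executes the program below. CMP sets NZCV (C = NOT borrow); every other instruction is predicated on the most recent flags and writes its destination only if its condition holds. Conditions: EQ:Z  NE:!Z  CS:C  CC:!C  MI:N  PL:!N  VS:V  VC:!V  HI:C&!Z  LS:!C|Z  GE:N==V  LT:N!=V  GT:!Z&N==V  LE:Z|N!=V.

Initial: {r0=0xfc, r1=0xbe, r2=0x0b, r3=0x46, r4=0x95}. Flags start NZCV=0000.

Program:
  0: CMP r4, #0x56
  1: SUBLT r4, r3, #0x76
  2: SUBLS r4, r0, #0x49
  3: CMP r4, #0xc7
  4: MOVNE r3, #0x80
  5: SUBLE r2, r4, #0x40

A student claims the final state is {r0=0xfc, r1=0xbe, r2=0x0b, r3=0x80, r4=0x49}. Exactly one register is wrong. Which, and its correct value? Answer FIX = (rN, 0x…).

0: ✓ CMP  NZCV=0011
1: ✓ SUBLT  r4←0xd0
2: · SUBLS
3: ✓ CMP  NZCV=0010
4: ✓ MOVNE  r3←0x80
5: · SUBLE

FIX = (r4, 0xd0)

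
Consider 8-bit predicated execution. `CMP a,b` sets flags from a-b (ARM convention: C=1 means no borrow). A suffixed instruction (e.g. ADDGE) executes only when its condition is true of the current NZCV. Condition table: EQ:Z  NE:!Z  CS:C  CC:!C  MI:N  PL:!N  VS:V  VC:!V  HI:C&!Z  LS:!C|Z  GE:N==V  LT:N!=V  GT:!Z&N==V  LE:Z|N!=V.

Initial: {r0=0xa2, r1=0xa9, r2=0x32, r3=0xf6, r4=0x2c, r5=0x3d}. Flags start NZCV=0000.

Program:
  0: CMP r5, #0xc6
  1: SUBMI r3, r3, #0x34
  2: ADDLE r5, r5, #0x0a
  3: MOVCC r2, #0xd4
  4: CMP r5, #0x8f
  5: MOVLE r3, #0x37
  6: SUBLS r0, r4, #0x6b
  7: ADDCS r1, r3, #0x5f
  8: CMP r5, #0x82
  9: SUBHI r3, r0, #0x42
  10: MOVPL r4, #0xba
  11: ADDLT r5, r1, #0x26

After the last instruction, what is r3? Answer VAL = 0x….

[0] flags=0000 → (cmp)
[1] flags=0000 MI?F → skip
[2] flags=0000 LE?F → skip
[3] flags=0000 CC?T → r2=0xd4
[4] flags=1001 → (cmp)
[5] flags=1001 LE?F → skip
[6] flags=1001 LS?T → r0=0xc1
[7] flags=1001 CS?F → skip
[8] flags=1001 → (cmp)
[9] flags=1001 HI?F → skip
[10] flags=1001 PL?F → skip
[11] flags=1001 LT?F → skip

VAL = 0xf6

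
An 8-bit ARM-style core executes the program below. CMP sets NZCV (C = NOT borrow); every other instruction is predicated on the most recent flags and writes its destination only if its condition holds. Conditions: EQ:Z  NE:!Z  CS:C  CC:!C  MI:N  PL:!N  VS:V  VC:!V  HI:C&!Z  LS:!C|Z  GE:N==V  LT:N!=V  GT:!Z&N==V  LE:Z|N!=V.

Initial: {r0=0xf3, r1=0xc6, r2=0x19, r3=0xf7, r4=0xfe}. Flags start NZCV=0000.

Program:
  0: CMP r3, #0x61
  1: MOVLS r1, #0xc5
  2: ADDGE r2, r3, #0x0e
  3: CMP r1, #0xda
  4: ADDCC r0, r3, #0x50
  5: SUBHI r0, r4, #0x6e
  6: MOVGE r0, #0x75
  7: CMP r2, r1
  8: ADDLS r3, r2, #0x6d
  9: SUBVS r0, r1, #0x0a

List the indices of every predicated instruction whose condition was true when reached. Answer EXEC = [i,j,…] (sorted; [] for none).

0: ✓ CMP  NZCV=1010
1: · MOVLS
2: · ADDGE
3: ✓ CMP  NZCV=1000
4: ✓ ADDCC  r0←0x47
5: · SUBHI
6: · MOVGE
7: ✓ CMP  NZCV=0000
8: ✓ ADDLS  r3←0x86
9: · SUBVS

EXEC = [4,8]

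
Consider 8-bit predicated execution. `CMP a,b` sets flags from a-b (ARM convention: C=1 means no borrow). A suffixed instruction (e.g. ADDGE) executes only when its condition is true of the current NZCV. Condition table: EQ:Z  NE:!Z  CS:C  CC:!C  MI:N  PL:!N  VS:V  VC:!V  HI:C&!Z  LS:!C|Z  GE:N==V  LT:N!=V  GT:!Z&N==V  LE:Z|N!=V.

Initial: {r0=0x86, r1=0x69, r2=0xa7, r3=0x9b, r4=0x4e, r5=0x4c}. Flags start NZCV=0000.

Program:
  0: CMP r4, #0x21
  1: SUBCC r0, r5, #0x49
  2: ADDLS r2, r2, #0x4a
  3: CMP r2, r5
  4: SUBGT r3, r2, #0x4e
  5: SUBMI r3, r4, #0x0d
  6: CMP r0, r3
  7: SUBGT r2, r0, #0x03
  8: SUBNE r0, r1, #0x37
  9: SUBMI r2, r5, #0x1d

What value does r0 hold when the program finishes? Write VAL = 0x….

VAL = 0x32

0: ✓ CMP  NZCV=0010
1: · SUBCC
2: · ADDLS
3: ✓ CMP  NZCV=0011
4: · SUBGT
5: · SUBMI
6: ✓ CMP  NZCV=1000
7: · SUBGT
8: ✓ SUBNE  r0←0x32
9: ✓ SUBMI  r2←0x2f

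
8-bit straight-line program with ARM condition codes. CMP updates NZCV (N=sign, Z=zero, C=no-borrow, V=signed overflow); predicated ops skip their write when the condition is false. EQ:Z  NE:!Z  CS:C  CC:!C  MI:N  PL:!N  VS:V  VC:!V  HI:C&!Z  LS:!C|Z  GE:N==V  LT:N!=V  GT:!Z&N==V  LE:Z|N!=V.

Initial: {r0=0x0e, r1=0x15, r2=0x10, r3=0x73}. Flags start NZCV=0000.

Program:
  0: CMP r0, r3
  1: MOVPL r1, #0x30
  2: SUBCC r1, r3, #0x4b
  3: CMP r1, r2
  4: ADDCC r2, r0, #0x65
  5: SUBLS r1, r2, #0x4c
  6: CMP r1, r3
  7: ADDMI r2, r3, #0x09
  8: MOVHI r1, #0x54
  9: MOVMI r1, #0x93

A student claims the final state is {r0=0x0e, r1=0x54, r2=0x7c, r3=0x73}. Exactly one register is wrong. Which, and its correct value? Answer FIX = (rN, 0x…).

FIX = (r1, 0x93)

0: ✓ CMP  NZCV=1000
1: · MOVPL
2: ✓ SUBCC  r1←0x28
3: ✓ CMP  NZCV=0010
4: · ADDCC
5: · SUBLS
6: ✓ CMP  NZCV=1000
7: ✓ ADDMI  r2←0x7c
8: · MOVHI
9: ✓ MOVMI  r1←0x93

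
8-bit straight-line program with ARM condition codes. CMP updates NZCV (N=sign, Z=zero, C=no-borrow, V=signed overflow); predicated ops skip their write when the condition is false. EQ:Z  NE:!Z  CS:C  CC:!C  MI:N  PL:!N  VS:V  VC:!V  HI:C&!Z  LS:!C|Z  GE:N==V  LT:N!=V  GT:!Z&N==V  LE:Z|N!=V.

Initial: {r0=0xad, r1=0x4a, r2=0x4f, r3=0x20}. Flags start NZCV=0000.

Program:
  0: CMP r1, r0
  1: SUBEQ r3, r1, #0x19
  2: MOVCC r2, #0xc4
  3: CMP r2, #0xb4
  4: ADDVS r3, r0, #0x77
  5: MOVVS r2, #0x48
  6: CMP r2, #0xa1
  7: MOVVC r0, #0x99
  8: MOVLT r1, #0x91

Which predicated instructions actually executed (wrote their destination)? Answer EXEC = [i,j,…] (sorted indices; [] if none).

EXEC = [2,7]

[0] flags=1001 → (cmp)
[1] flags=1001 EQ?F → skip
[2] flags=1001 CC?T → r2=0xc4
[3] flags=0010 → (cmp)
[4] flags=0010 VS?F → skip
[5] flags=0010 VS?F → skip
[6] flags=0010 → (cmp)
[7] flags=0010 VC?T → r0=0x99
[8] flags=0010 LT?F → skip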